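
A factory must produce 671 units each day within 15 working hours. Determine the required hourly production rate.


Formula: Production Rate = Daily Demand / Available Hours
Rate = 671 units/day / 15 hours/day
Rate = 44.7 units/hour

44.7 units/hour


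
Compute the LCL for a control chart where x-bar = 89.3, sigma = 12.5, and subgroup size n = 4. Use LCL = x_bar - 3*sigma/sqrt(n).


LCL = 89.3 - 3 * 12.5 / sqrt(4)

70.55


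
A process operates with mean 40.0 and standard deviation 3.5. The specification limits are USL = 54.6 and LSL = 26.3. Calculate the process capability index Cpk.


Cpu = (54.6 - 40.0) / (3 * 3.5) = 1.39
Cpl = (40.0 - 26.3) / (3 * 3.5) = 1.3
Cpk = min(1.39, 1.3) = 1.3

1.3


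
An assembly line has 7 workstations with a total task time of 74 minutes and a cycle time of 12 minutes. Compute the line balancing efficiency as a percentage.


Formula: Efficiency = Sum of Task Times / (N_stations * CT) * 100
Total station capacity = 7 stations * 12 min = 84 min
Efficiency = 74 / 84 * 100 = 88.1%

88.1%


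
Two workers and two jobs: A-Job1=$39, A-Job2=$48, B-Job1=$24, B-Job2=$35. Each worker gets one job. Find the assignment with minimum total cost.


Option 1: A->1 + B->2 = $39 + $35 = $74
Option 2: A->2 + B->1 = $48 + $24 = $72
Min cost = min($74, $72) = $72

$72


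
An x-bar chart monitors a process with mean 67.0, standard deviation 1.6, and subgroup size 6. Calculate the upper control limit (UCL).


UCL = 67.0 + 3 * 1.6 / sqrt(6)

68.96


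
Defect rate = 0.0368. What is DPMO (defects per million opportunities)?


DPMO = defect_rate * 1000000 = 0.0368 * 1000000

36800


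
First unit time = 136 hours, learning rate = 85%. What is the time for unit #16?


Formula: T_n = T_1 * (learning_rate)^(log2(n)) where learning_rate = rate/100
Doublings = log2(16) = 4
T_n = 136 * 0.85^4
T_n = 136 * 0.522 = 71.0 hours

71.0 hours


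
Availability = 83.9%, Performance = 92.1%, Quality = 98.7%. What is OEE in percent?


Formula: OEE = Availability * Performance * Quality / 10000
A * P = 83.9% * 92.1% / 100 = 77.27%
OEE = 77.27% * 98.7% / 100 = 76.3%

76.3%


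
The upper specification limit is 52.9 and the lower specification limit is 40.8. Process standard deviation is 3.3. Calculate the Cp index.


Cp = (52.9 - 40.8) / (6 * 3.3)

0.61


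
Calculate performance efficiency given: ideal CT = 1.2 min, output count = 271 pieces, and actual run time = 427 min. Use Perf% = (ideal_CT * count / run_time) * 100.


Formula: Performance = (Ideal CT * Total Count) / Run Time * 100
Ideal output time = 1.2 * 271 = 325.2 min
Performance = 325.2 / 427 * 100 = 76.2%

76.2%


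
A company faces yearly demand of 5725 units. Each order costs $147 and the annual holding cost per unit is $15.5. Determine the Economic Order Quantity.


Formula: EOQ = sqrt(2 * D * S / H)
Numerator: 2 * 5725 * 147 = 1683150
2DS/H = 1683150 / 15.5 = 108590.3
EOQ = sqrt(108590.3) = 329.5 units

329.5 units


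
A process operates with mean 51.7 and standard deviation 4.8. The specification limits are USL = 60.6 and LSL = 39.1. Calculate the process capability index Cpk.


Cpu = (60.6 - 51.7) / (3 * 4.8) = 0.62
Cpl = (51.7 - 39.1) / (3 * 4.8) = 0.88
Cpk = min(0.62, 0.88) = 0.62

0.62


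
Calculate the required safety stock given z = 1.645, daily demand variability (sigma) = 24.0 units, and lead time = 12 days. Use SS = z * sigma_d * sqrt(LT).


Formula: SS = z * sigma_d * sqrt(LT)
sqrt(LT) = sqrt(12) = 3.4641
SS = 1.645 * 24.0 * 3.4641
SS = 136.8 units

136.8 units


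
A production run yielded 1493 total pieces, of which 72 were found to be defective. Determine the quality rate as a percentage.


Formula: Quality Rate = Good Pieces / Total Pieces * 100
Good pieces = 1493 - 72 = 1421
QR = 1421 / 1493 * 100 = 95.2%

95.2%


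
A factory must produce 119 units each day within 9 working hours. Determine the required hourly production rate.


Formula: Production Rate = Daily Demand / Available Hours
Rate = 119 units/day / 9 hours/day
Rate = 13.2 units/hour

13.2 units/hour


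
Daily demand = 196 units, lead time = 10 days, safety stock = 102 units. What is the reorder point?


Formula: ROP = (Daily Demand * Lead Time) + Safety Stock
Demand during lead time = 196 * 10 = 1960 units
ROP = 1960 + 102 = 2062 units

2062 units


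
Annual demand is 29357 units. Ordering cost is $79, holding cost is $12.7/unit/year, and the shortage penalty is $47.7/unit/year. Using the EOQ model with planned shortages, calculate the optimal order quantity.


Formula: EOQ* = sqrt(2DS/H) * sqrt((H+P)/P)
Base EOQ = sqrt(2*29357*79/12.7) = 604.34 units
Correction = sqrt((12.7+47.7)/47.7) = 1.12528
EOQ* = 604.34 * 1.12528 = 680.1 units

680.1 units


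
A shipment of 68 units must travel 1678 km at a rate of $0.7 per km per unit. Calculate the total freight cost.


TC = dist * cost * units = 1678 * 0.7 * 68 = $79872.80

$79872.80


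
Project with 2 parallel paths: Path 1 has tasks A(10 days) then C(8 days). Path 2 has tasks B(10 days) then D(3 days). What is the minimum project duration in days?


Path 1 = 10 + 8 = 18 days
Path 2 = 10 + 3 = 13 days
Duration = max(18, 13) = 18 days

18 days


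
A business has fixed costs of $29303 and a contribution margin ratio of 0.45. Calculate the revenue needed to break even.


Formula: BER = Fixed Costs / Contribution Margin Ratio
BER = $29303 / 0.45
BER = $65117.78 (to the nearest cent)

$65117.78


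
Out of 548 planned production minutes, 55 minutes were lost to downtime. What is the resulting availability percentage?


Formula: Availability = (Planned Time - Downtime) / Planned Time * 100
Uptime = 548 - 55 = 493 min
Availability = 493 / 548 * 100 = 90.0%

90.0%


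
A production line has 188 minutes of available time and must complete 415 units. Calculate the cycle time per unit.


Formula: CT = Available Time / Number of Units
CT = 188 min / 415 units
CT = 0.45 min/unit

0.45 min/unit


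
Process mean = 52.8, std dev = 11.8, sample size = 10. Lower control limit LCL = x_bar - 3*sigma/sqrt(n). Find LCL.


LCL = 52.8 - 3 * 11.8 / sqrt(10)

41.61


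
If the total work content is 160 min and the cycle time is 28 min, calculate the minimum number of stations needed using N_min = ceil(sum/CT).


Formula: N_min = ceil(Sum of Task Times / Cycle Time)
N_min = ceil(160 min / 28 min) = ceil(5.7143)
N_min = 6 stations

6


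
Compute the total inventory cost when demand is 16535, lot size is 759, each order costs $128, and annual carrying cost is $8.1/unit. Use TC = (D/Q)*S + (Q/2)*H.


TC = 16535/759 * 128 + 759/2 * 8.1

$5862.46


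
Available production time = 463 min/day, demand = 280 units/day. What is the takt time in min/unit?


Formula: Takt Time = Available Production Time / Customer Demand
Takt = 463 min/day / 280 units/day
Takt = 1.65 min/unit

1.65 min/unit


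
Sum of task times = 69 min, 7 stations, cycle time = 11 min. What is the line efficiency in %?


Formula: Efficiency = Sum of Task Times / (N_stations * CT) * 100
Total station capacity = 7 stations * 11 min = 77 min
Efficiency = 69 / 77 * 100 = 89.6%

89.6%


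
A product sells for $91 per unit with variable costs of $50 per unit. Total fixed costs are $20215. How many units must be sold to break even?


Formula: BEQ = Fixed Costs / (Price - Variable Cost)
Contribution margin = $91 - $50 = $41/unit
BEQ = ceil($20215 / $41/unit) = ceil(493.05) = 494 units

494 units


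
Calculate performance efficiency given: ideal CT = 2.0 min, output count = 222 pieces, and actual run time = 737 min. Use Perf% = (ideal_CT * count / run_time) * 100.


Formula: Performance = (Ideal CT * Total Count) / Run Time * 100
Ideal output time = 2.0 * 222 = 444.0 min
Performance = 444.0 / 737 * 100 = 60.2%

60.2%


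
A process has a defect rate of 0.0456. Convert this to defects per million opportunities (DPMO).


DPMO = defect_rate * 1000000 = 0.0456 * 1000000

45600


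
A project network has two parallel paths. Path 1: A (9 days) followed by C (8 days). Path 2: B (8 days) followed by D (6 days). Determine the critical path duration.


Path 1 = 9 + 8 = 17 days
Path 2 = 8 + 6 = 14 days
Duration = max(17, 14) = 17 days

17 days


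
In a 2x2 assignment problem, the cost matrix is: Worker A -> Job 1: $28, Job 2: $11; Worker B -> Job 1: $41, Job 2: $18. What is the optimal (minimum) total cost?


Option 1: A->1 + B->2 = $28 + $18 = $46
Option 2: A->2 + B->1 = $11 + $41 = $52
Min cost = min($46, $52) = $46

$46


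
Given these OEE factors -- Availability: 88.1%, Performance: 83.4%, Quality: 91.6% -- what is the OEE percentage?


Formula: OEE = Availability * Performance * Quality / 10000
A * P = 88.1% * 83.4% / 100 = 73.48%
OEE = 73.48% * 91.6% / 100 = 67.3%

67.3%


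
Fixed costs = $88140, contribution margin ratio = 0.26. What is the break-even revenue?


Formula: BER = Fixed Costs / Contribution Margin Ratio
BER = $88140 / 0.26
BER = $339000.00 (to the nearest cent)

$339000.00


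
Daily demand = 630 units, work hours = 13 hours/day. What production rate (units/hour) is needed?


Formula: Production Rate = Daily Demand / Available Hours
Rate = 630 units/day / 13 hours/day
Rate = 48.5 units/hour

48.5 units/hour


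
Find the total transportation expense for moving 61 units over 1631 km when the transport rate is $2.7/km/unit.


TC = dist * cost * units = 1631 * 2.7 * 61 = $268625.70

$268625.70


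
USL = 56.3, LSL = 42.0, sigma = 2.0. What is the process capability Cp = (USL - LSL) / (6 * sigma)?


Cp = (56.3 - 42.0) / (6 * 2.0)

1.19


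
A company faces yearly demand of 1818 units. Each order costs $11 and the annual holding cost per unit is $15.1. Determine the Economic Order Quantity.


Formula: EOQ = sqrt(2 * D * S / H)
Numerator: 2 * 1818 * 11 = 39996
2DS/H = 39996 / 15.1 = 2648.7
EOQ = sqrt(2648.7) = 51.5 units

51.5 units


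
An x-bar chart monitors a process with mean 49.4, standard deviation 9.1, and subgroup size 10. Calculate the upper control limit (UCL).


UCL = 49.4 + 3 * 9.1 / sqrt(10)

58.03


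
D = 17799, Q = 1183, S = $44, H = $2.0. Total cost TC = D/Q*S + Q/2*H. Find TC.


TC = 17799/1183 * 44 + 1183/2 * 2.0

$1845.01


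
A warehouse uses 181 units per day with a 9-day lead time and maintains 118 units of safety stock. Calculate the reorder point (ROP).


Formula: ROP = (Daily Demand * Lead Time) + Safety Stock
Demand during lead time = 181 * 9 = 1629 units
ROP = 1629 + 118 = 1747 units

1747 units


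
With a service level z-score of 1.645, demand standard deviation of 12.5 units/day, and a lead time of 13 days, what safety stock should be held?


Formula: SS = z * sigma_d * sqrt(LT)
sqrt(LT) = sqrt(13) = 3.6056
SS = 1.645 * 12.5 * 3.6056
SS = 74.1 units

74.1 units


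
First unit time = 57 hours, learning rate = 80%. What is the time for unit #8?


Formula: T_n = T_1 * (learning_rate)^(log2(n)) where learning_rate = rate/100
Doublings = log2(8) = 3
T_n = 57 * 0.8^3
T_n = 57 * 0.512 = 29.2 hours

29.2 hours


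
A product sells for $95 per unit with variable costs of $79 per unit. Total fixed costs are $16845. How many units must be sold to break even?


Formula: BEQ = Fixed Costs / (Price - Variable Cost)
Contribution margin = $95 - $79 = $16/unit
BEQ = ceil($16845 / $16/unit) = ceil(1052.81) = 1053 units

1053 units


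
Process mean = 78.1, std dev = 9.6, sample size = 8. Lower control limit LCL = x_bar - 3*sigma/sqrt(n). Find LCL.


LCL = 78.1 - 3 * 9.6 / sqrt(8)

67.92


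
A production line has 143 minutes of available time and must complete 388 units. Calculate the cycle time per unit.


Formula: CT = Available Time / Number of Units
CT = 143 min / 388 units
CT = 0.37 min/unit

0.37 min/unit


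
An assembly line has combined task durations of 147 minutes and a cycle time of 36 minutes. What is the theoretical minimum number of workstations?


Formula: N_min = ceil(Sum of Task Times / Cycle Time)
N_min = ceil(147 min / 36 min) = ceil(4.0833)
N_min = 5 stations

5


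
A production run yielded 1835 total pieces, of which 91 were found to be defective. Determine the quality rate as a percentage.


Formula: Quality Rate = Good Pieces / Total Pieces * 100
Good pieces = 1835 - 91 = 1744
QR = 1744 / 1835 * 100 = 95.0%

95.0%


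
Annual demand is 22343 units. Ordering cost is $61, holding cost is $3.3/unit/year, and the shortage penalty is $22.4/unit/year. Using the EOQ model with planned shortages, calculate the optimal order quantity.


Formula: EOQ* = sqrt(2DS/H) * sqrt((H+P)/P)
Base EOQ = sqrt(2*22343*61/3.3) = 908.85 units
Correction = sqrt((3.3+22.4)/22.4) = 1.07113
EOQ* = 908.85 * 1.07113 = 973.5 units

973.5 units


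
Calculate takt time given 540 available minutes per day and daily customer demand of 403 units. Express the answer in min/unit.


Formula: Takt Time = Available Production Time / Customer Demand
Takt = 540 min/day / 403 units/day
Takt = 1.34 min/unit

1.34 min/unit


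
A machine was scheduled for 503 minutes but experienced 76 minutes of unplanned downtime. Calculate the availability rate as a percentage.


Formula: Availability = (Planned Time - Downtime) / Planned Time * 100
Uptime = 503 - 76 = 427 min
Availability = 427 / 503 * 100 = 84.9%

84.9%


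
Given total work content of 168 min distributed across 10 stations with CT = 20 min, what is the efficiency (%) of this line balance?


Formula: Efficiency = Sum of Task Times / (N_stations * CT) * 100
Total station capacity = 10 stations * 20 min = 200 min
Efficiency = 168 / 200 * 100 = 84.0%

84.0%


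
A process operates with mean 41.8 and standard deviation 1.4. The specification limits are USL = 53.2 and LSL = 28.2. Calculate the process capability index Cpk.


Cpu = (53.2 - 41.8) / (3 * 1.4) = 2.71
Cpl = (41.8 - 28.2) / (3 * 1.4) = 3.24
Cpk = min(2.71, 3.24) = 2.71

2.71


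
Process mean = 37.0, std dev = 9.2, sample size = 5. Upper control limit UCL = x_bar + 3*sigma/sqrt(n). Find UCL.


UCL = 37.0 + 3 * 9.2 / sqrt(5)

49.34


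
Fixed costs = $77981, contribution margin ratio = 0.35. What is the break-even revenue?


Formula: BER = Fixed Costs / Contribution Margin Ratio
BER = $77981 / 0.35
BER = $222802.86 (to the nearest cent)

$222802.86


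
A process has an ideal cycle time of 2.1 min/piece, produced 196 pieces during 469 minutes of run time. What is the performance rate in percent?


Formula: Performance = (Ideal CT * Total Count) / Run Time * 100
Ideal output time = 2.1 * 196 = 411.6 min
Performance = 411.6 / 469 * 100 = 87.8%

87.8%


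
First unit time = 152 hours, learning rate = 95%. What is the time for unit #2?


Formula: T_n = T_1 * (learning_rate)^(log2(n)) where learning_rate = rate/100
Doublings = log2(2) = 1
T_n = 152 * 0.95^1
T_n = 152 * 0.95 = 144.4 hours

144.4 hours


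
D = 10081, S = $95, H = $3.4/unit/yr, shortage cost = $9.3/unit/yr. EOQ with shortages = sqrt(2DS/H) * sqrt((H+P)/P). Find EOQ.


Formula: EOQ* = sqrt(2DS/H) * sqrt((H+P)/P)
Base EOQ = sqrt(2*10081*95/3.4) = 750.57 units
Correction = sqrt((3.4+9.3)/9.3) = 1.16859
EOQ* = 750.57 * 1.16859 = 877.1 units

877.1 units


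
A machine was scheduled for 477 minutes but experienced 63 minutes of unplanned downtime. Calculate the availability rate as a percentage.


Formula: Availability = (Planned Time - Downtime) / Planned Time * 100
Uptime = 477 - 63 = 414 min
Availability = 414 / 477 * 100 = 86.8%

86.8%


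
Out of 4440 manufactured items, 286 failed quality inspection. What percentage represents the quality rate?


Formula: Quality Rate = Good Pieces / Total Pieces * 100
Good pieces = 4440 - 286 = 4154
QR = 4154 / 4440 * 100 = 93.6%

93.6%


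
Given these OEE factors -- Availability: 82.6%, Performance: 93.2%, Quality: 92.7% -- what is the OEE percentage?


Formula: OEE = Availability * Performance * Quality / 10000
A * P = 82.6% * 93.2% / 100 = 76.98%
OEE = 76.98% * 92.7% / 100 = 71.4%

71.4%


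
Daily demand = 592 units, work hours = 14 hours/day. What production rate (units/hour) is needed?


Formula: Production Rate = Daily Demand / Available Hours
Rate = 592 units/day / 14 hours/day
Rate = 42.3 units/hour

42.3 units/hour


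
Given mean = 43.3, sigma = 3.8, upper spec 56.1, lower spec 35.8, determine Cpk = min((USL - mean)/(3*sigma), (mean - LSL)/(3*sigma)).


Cpu = (56.1 - 43.3) / (3 * 3.8) = 1.12
Cpl = (43.3 - 35.8) / (3 * 3.8) = 0.66
Cpk = min(1.12, 0.66) = 0.66

0.66


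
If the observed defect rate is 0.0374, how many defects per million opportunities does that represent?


DPMO = defect_rate * 1000000 = 0.0374 * 1000000

37400


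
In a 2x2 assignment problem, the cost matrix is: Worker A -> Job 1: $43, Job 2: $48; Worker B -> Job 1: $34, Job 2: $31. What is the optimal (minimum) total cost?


Option 1: A->1 + B->2 = $43 + $31 = $74
Option 2: A->2 + B->1 = $48 + $34 = $82
Min cost = min($74, $82) = $74

$74


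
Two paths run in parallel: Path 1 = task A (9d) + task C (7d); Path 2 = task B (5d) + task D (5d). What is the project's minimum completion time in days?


Path 1 = 9 + 7 = 16 days
Path 2 = 5 + 5 = 10 days
Duration = max(16, 10) = 16 days

16 days


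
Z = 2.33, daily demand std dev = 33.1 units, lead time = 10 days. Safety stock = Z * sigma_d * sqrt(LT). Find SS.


Formula: SS = z * sigma_d * sqrt(LT)
sqrt(LT) = sqrt(10) = 3.1623
SS = 2.33 * 33.1 * 3.1623
SS = 243.9 units

243.9 units


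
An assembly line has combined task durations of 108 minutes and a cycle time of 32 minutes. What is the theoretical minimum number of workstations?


Formula: N_min = ceil(Sum of Task Times / Cycle Time)
N_min = ceil(108 min / 32 min) = ceil(3.375)
N_min = 4 stations

4


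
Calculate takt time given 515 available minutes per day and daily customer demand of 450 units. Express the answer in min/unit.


Formula: Takt Time = Available Production Time / Customer Demand
Takt = 515 min/day / 450 units/day
Takt = 1.14 min/unit

1.14 min/unit


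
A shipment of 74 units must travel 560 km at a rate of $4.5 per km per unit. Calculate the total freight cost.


TC = dist * cost * units = 560 * 4.5 * 74 = $186480.00

$186480.00


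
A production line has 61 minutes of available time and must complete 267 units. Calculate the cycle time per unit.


Formula: CT = Available Time / Number of Units
CT = 61 min / 267 units
CT = 0.23 min/unit

0.23 min/unit


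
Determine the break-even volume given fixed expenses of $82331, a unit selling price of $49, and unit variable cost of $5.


Formula: BEQ = Fixed Costs / (Price - Variable Cost)
Contribution margin = $49 - $5 = $44/unit
BEQ = ceil($82331 / $44/unit) = ceil(1871.16) = 1872 units

1872 units


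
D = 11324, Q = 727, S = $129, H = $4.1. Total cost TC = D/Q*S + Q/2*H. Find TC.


TC = 11324/727 * 129 + 727/2 * 4.1

$3499.70


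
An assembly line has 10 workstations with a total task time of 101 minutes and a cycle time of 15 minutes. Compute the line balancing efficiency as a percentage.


Formula: Efficiency = Sum of Task Times / (N_stations * CT) * 100
Total station capacity = 10 stations * 15 min = 150 min
Efficiency = 101 / 150 * 100 = 67.3%

67.3%


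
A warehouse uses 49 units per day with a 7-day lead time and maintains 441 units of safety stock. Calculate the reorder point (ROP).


Formula: ROP = (Daily Demand * Lead Time) + Safety Stock
Demand during lead time = 49 * 7 = 343 units
ROP = 343 + 441 = 784 units

784 units


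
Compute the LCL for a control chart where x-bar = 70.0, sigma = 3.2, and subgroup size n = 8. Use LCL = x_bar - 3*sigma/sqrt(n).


LCL = 70.0 - 3 * 3.2 / sqrt(8)

66.61


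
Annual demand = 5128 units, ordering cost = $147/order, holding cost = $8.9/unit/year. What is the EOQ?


Formula: EOQ = sqrt(2 * D * S / H)
Numerator: 2 * 5128 * 147 = 1507632
2DS/H = 1507632 / 8.9 = 169396.9
EOQ = sqrt(169396.9) = 411.6 units

411.6 units


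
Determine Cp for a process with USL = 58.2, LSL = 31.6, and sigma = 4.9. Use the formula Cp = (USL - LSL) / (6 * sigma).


Cp = (58.2 - 31.6) / (6 * 4.9)

0.9


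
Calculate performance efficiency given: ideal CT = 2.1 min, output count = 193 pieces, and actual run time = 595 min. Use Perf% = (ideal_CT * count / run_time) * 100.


Formula: Performance = (Ideal CT * Total Count) / Run Time * 100
Ideal output time = 2.1 * 193 = 405.3 min
Performance = 405.3 / 595 * 100 = 68.1%

68.1%


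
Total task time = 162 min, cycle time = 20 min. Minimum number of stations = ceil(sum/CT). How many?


Formula: N_min = ceil(Sum of Task Times / Cycle Time)
N_min = ceil(162 min / 20 min) = ceil(8.1)
N_min = 9 stations

9


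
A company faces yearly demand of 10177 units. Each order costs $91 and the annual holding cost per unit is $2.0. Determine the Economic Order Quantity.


Formula: EOQ = sqrt(2 * D * S / H)
Numerator: 2 * 10177 * 91 = 1852214
2DS/H = 1852214 / 2.0 = 926107.0
EOQ = sqrt(926107.0) = 962.3 units

962.3 units


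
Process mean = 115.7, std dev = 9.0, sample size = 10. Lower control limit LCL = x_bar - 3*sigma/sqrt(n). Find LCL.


LCL = 115.7 - 3 * 9.0 / sqrt(10)

107.16


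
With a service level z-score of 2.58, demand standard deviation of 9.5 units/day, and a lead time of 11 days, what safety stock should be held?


Formula: SS = z * sigma_d * sqrt(LT)
sqrt(LT) = sqrt(11) = 3.3166
SS = 2.58 * 9.5 * 3.3166
SS = 81.3 units

81.3 units


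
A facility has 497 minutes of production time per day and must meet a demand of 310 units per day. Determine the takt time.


Formula: Takt Time = Available Production Time / Customer Demand
Takt = 497 min/day / 310 units/day
Takt = 1.6 min/unit

1.6 min/unit


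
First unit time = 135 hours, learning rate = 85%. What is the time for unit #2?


Formula: T_n = T_1 * (learning_rate)^(log2(n)) where learning_rate = rate/100
Doublings = log2(2) = 1
T_n = 135 * 0.85^1
T_n = 135 * 0.85 = 114.8 hours

114.8 hours


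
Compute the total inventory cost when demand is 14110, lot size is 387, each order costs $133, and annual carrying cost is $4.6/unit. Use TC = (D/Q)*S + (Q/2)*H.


TC = 14110/387 * 133 + 387/2 * 4.6

$5739.27


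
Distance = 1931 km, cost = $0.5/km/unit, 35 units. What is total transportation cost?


TC = dist * cost * units = 1931 * 0.5 * 35 = $33792.50

$33792.50


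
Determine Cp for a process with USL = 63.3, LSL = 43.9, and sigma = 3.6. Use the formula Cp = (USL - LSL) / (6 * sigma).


Cp = (63.3 - 43.9) / (6 * 3.6)

0.9


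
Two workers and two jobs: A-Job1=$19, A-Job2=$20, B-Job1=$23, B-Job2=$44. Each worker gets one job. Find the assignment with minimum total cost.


Option 1: A->1 + B->2 = $19 + $44 = $63
Option 2: A->2 + B->1 = $20 + $23 = $43
Min cost = min($63, $43) = $43

$43


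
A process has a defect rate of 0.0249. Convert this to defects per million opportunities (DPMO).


DPMO = defect_rate * 1000000 = 0.0249 * 1000000

24900


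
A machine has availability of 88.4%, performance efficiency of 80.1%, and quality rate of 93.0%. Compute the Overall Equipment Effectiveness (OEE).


Formula: OEE = Availability * Performance * Quality / 10000
A * P = 88.4% * 80.1% / 100 = 70.81%
OEE = 70.81% * 93.0% / 100 = 65.9%

65.9%


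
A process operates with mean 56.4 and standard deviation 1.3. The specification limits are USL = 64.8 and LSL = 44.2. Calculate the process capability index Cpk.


Cpu = (64.8 - 56.4) / (3 * 1.3) = 2.15
Cpl = (56.4 - 44.2) / (3 * 1.3) = 3.13
Cpk = min(2.15, 3.13) = 2.15

2.15


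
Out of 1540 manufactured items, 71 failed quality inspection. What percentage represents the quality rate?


Formula: Quality Rate = Good Pieces / Total Pieces * 100
Good pieces = 1540 - 71 = 1469
QR = 1469 / 1540 * 100 = 95.4%

95.4%


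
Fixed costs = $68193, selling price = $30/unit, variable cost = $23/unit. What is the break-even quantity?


Formula: BEQ = Fixed Costs / (Price - Variable Cost)
Contribution margin = $30 - $23 = $7/unit
BEQ = ceil($68193 / $7/unit) = ceil(9741.86) = 9742 units

9742 units


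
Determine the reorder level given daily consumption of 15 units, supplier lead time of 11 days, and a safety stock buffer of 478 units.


Formula: ROP = (Daily Demand * Lead Time) + Safety Stock
Demand during lead time = 15 * 11 = 165 units
ROP = 165 + 478 = 643 units

643 units


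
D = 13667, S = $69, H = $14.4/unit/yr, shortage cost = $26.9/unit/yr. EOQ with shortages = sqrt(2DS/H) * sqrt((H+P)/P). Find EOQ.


Formula: EOQ* = sqrt(2DS/H) * sqrt((H+P)/P)
Base EOQ = sqrt(2*13667*69/14.4) = 361.91 units
Correction = sqrt((14.4+26.9)/26.9) = 1.23908
EOQ* = 361.91 * 1.23908 = 448.4 units

448.4 units


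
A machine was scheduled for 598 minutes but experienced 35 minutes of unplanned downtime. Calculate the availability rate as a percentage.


Formula: Availability = (Planned Time - Downtime) / Planned Time * 100
Uptime = 598 - 35 = 563 min
Availability = 563 / 598 * 100 = 94.1%

94.1%


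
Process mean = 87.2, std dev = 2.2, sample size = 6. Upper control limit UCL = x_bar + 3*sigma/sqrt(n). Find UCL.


UCL = 87.2 + 3 * 2.2 / sqrt(6)

89.89


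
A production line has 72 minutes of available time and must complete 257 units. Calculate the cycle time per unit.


Formula: CT = Available Time / Number of Units
CT = 72 min / 257 units
CT = 0.28 min/unit

0.28 min/unit


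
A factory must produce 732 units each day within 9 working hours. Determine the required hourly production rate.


Formula: Production Rate = Daily Demand / Available Hours
Rate = 732 units/day / 9 hours/day
Rate = 81.3 units/hour

81.3 units/hour


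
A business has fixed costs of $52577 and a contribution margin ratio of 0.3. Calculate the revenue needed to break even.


Formula: BER = Fixed Costs / Contribution Margin Ratio
BER = $52577 / 0.3
BER = $175256.67 (to the nearest cent)

$175256.67


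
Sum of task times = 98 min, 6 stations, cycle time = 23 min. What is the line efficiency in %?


Formula: Efficiency = Sum of Task Times / (N_stations * CT) * 100
Total station capacity = 6 stations * 23 min = 138 min
Efficiency = 98 / 138 * 100 = 71.0%

71.0%


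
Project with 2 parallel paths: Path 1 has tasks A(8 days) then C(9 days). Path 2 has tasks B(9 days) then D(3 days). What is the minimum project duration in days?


Path 1 = 8 + 9 = 17 days
Path 2 = 9 + 3 = 12 days
Duration = max(17, 12) = 17 days

17 days


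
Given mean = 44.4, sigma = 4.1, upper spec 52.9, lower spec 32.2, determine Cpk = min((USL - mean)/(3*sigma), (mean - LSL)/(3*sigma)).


Cpu = (52.9 - 44.4) / (3 * 4.1) = 0.69
Cpl = (44.4 - 32.2) / (3 * 4.1) = 0.99
Cpk = min(0.69, 0.99) = 0.69

0.69


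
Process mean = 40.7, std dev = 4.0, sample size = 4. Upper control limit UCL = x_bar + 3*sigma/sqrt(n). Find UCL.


UCL = 40.7 + 3 * 4.0 / sqrt(4)

46.7


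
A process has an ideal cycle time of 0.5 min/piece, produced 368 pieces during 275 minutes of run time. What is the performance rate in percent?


Formula: Performance = (Ideal CT * Total Count) / Run Time * 100
Ideal output time = 0.5 * 368 = 184.0 min
Performance = 184.0 / 275 * 100 = 66.9%

66.9%


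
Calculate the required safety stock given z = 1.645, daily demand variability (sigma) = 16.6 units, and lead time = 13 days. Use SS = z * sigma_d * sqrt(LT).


Formula: SS = z * sigma_d * sqrt(LT)
sqrt(LT) = sqrt(13) = 3.6056
SS = 1.645 * 16.6 * 3.6056
SS = 98.5 units

98.5 units


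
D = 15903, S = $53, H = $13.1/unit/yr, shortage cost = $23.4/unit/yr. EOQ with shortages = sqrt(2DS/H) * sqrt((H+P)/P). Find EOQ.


Formula: EOQ* = sqrt(2DS/H) * sqrt((H+P)/P)
Base EOQ = sqrt(2*15903*53/13.1) = 358.72 units
Correction = sqrt((13.1+23.4)/23.4) = 1.24893
EOQ* = 358.72 * 1.24893 = 448.0 units

448.0 units


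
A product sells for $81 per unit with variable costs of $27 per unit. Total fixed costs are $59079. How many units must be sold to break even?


Formula: BEQ = Fixed Costs / (Price - Variable Cost)
Contribution margin = $81 - $27 = $54/unit
BEQ = ceil($59079 / $54/unit) = ceil(1094.06) = 1095 units

1095 units


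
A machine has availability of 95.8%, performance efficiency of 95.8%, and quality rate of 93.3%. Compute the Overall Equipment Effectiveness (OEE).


Formula: OEE = Availability * Performance * Quality / 10000
A * P = 95.8% * 95.8% / 100 = 91.78%
OEE = 91.78% * 93.3% / 100 = 85.6%

85.6%


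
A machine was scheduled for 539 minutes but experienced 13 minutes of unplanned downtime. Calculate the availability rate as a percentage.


Formula: Availability = (Planned Time - Downtime) / Planned Time * 100
Uptime = 539 - 13 = 526 min
Availability = 526 / 539 * 100 = 97.6%

97.6%


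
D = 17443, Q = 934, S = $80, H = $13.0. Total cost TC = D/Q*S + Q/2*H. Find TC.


TC = 17443/934 * 80 + 934/2 * 13.0

$7565.05


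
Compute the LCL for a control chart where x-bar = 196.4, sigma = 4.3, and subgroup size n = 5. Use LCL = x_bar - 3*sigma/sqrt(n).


LCL = 196.4 - 3 * 4.3 / sqrt(5)

190.63


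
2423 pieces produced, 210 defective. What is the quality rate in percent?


Formula: Quality Rate = Good Pieces / Total Pieces * 100
Good pieces = 2423 - 210 = 2213
QR = 2213 / 2423 * 100 = 91.3%

91.3%


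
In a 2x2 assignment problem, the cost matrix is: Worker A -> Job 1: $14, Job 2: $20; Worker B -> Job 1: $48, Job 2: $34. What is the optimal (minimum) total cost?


Option 1: A->1 + B->2 = $14 + $34 = $48
Option 2: A->2 + B->1 = $20 + $48 = $68
Min cost = min($48, $68) = $48

$48


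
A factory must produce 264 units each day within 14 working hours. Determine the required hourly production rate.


Formula: Production Rate = Daily Demand / Available Hours
Rate = 264 units/day / 14 hours/day
Rate = 18.9 units/hour

18.9 units/hour


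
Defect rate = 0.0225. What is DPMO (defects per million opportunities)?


DPMO = defect_rate * 1000000 = 0.0225 * 1000000

22500


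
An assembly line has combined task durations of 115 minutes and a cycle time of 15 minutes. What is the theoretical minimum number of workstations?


Formula: N_min = ceil(Sum of Task Times / Cycle Time)
N_min = ceil(115 min / 15 min) = ceil(7.6667)
N_min = 8 stations

8


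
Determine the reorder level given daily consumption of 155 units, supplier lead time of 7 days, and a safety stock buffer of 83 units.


Formula: ROP = (Daily Demand * Lead Time) + Safety Stock
Demand during lead time = 155 * 7 = 1085 units
ROP = 1085 + 83 = 1168 units

1168 units


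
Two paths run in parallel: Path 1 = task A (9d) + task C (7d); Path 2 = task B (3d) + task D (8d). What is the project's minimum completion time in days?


Path 1 = 9 + 7 = 16 days
Path 2 = 3 + 8 = 11 days
Duration = max(16, 11) = 16 days

16 days


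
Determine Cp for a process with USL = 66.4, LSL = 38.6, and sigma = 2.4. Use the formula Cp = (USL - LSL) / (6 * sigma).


Cp = (66.4 - 38.6) / (6 * 2.4)

1.93


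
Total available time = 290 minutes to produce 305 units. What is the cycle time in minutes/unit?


Formula: CT = Available Time / Number of Units
CT = 290 min / 305 units
CT = 0.95 min/unit

0.95 min/unit


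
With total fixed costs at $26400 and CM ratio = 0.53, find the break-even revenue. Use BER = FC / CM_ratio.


Formula: BER = Fixed Costs / Contribution Margin Ratio
BER = $26400 / 0.53
BER = $49811.32 (to the nearest cent)

$49811.32


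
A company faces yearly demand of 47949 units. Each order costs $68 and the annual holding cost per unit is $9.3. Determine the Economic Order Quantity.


Formula: EOQ = sqrt(2 * D * S / H)
Numerator: 2 * 47949 * 68 = 6521064
2DS/H = 6521064 / 9.3 = 701189.7
EOQ = sqrt(701189.7) = 837.4 units

837.4 units


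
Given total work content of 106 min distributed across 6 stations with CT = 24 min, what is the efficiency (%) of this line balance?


Formula: Efficiency = Sum of Task Times / (N_stations * CT) * 100
Total station capacity = 6 stations * 24 min = 144 min
Efficiency = 106 / 144 * 100 = 73.6%

73.6%


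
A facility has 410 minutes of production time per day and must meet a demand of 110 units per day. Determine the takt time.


Formula: Takt Time = Available Production Time / Customer Demand
Takt = 410 min/day / 110 units/day
Takt = 3.73 min/unit

3.73 min/unit


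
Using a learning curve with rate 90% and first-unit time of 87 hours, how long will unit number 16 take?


Formula: T_n = T_1 * (learning_rate)^(log2(n)) where learning_rate = rate/100
Doublings = log2(16) = 4
T_n = 87 * 0.9^4
T_n = 87 * 0.6561 = 57.1 hours

57.1 hours


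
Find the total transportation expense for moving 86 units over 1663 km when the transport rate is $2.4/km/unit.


TC = dist * cost * units = 1663 * 2.4 * 86 = $343243.20

$343243.20


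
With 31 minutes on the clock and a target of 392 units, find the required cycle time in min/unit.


Formula: CT = Available Time / Number of Units
CT = 31 min / 392 units
CT = 0.08 min/unit

0.08 min/unit


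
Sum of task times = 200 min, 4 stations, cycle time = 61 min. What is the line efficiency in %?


Formula: Efficiency = Sum of Task Times / (N_stations * CT) * 100
Total station capacity = 4 stations * 61 min = 244 min
Efficiency = 200 / 244 * 100 = 82.0%

82.0%


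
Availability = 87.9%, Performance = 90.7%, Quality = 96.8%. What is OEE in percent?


Formula: OEE = Availability * Performance * Quality / 10000
A * P = 87.9% * 90.7% / 100 = 79.73%
OEE = 79.73% * 96.8% / 100 = 77.2%

77.2%


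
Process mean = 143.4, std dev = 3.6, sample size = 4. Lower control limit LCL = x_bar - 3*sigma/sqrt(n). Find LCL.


LCL = 143.4 - 3 * 3.6 / sqrt(4)

138.0


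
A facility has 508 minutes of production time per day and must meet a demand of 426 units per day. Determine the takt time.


Formula: Takt Time = Available Production Time / Customer Demand
Takt = 508 min/day / 426 units/day
Takt = 1.19 min/unit

1.19 min/unit


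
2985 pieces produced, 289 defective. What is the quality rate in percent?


Formula: Quality Rate = Good Pieces / Total Pieces * 100
Good pieces = 2985 - 289 = 2696
QR = 2696 / 2985 * 100 = 90.3%

90.3%


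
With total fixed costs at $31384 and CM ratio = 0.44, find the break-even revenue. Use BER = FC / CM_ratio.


Formula: BER = Fixed Costs / Contribution Margin Ratio
BER = $31384 / 0.44
BER = $71327.27 (to the nearest cent)

$71327.27


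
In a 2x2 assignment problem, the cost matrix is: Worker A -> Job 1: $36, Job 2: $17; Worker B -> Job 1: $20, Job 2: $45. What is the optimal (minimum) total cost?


Option 1: A->1 + B->2 = $36 + $45 = $81
Option 2: A->2 + B->1 = $17 + $20 = $37
Min cost = min($81, $37) = $37

$37


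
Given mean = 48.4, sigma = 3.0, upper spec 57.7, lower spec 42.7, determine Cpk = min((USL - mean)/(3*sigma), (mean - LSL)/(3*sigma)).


Cpu = (57.7 - 48.4) / (3 * 3.0) = 1.03
Cpl = (48.4 - 42.7) / (3 * 3.0) = 0.63
Cpk = min(1.03, 0.63) = 0.63

0.63


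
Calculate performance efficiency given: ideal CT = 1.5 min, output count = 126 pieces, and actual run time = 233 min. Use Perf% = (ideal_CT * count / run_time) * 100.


Formula: Performance = (Ideal CT * Total Count) / Run Time * 100
Ideal output time = 1.5 * 126 = 189.0 min
Performance = 189.0 / 233 * 100 = 81.1%

81.1%


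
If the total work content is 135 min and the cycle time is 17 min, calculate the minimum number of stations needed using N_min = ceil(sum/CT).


Formula: N_min = ceil(Sum of Task Times / Cycle Time)
N_min = ceil(135 min / 17 min) = ceil(7.9412)
N_min = 8 stations

8


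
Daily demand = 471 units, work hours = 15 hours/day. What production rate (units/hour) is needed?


Formula: Production Rate = Daily Demand / Available Hours
Rate = 471 units/day / 15 hours/day
Rate = 31.4 units/hour

31.4 units/hour


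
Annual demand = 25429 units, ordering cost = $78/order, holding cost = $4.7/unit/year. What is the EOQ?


Formula: EOQ = sqrt(2 * D * S / H)
Numerator: 2 * 25429 * 78 = 3966924
2DS/H = 3966924 / 4.7 = 844026.4
EOQ = sqrt(844026.4) = 918.7 units

918.7 units


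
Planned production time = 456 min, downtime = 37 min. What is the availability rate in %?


Formula: Availability = (Planned Time - Downtime) / Planned Time * 100
Uptime = 456 - 37 = 419 min
Availability = 419 / 456 * 100 = 91.9%

91.9%


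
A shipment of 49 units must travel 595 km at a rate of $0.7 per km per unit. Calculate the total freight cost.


TC = dist * cost * units = 595 * 0.7 * 49 = $20408.50

$20408.50


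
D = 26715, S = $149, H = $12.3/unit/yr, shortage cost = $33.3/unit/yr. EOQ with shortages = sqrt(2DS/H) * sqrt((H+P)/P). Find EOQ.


Formula: EOQ* = sqrt(2DS/H) * sqrt((H+P)/P)
Base EOQ = sqrt(2*26715*149/12.3) = 804.51 units
Correction = sqrt((12.3+33.3)/33.3) = 1.1702
EOQ* = 804.51 * 1.1702 = 941.4 units

941.4 units


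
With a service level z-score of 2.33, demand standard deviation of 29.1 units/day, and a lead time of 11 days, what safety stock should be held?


Formula: SS = z * sigma_d * sqrt(LT)
sqrt(LT) = sqrt(11) = 3.3166
SS = 2.33 * 29.1 * 3.3166
SS = 224.9 units

224.9 units


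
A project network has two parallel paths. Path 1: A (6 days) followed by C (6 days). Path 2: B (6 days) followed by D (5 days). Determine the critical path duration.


Path 1 = 6 + 6 = 12 days
Path 2 = 6 + 5 = 11 days
Duration = max(12, 11) = 12 days

12 days


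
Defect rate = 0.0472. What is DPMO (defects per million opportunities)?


DPMO = defect_rate * 1000000 = 0.0472 * 1000000

47200


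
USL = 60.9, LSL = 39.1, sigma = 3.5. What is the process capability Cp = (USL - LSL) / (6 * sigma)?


Cp = (60.9 - 39.1) / (6 * 3.5)

1.04


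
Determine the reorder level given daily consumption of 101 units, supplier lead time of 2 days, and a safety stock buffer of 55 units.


Formula: ROP = (Daily Demand * Lead Time) + Safety Stock
Demand during lead time = 101 * 2 = 202 units
ROP = 202 + 55 = 257 units

257 units


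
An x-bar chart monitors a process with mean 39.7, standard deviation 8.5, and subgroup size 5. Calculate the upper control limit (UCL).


UCL = 39.7 + 3 * 8.5 / sqrt(5)

51.1


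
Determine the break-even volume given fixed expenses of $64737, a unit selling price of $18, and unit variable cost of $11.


Formula: BEQ = Fixed Costs / (Price - Variable Cost)
Contribution margin = $18 - $11 = $7/unit
BEQ = ceil($64737 / $7/unit) = ceil(9248.14) = 9249 units

9249 units


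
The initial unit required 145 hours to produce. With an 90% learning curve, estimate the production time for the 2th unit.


Formula: T_n = T_1 * (learning_rate)^(log2(n)) where learning_rate = rate/100
Doublings = log2(2) = 1
T_n = 145 * 0.9^1
T_n = 145 * 0.9 = 130.5 hours

130.5 hours


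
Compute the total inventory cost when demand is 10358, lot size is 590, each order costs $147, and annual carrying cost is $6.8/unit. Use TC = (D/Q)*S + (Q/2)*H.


TC = 10358/590 * 147 + 590/2 * 6.8

$4586.72


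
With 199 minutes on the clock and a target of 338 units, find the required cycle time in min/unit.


Formula: CT = Available Time / Number of Units
CT = 199 min / 338 units
CT = 0.59 min/unit

0.59 min/unit


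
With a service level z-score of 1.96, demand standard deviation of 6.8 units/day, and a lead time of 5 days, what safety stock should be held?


Formula: SS = z * sigma_d * sqrt(LT)
sqrt(LT) = sqrt(5) = 2.2361
SS = 1.96 * 6.8 * 2.2361
SS = 29.8 units

29.8 units


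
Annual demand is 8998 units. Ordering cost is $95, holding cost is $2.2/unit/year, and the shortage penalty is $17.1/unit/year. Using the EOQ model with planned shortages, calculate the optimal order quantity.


Formula: EOQ* = sqrt(2DS/H) * sqrt((H+P)/P)
Base EOQ = sqrt(2*8998*95/2.2) = 881.53 units
Correction = sqrt((2.2+17.1)/17.1) = 1.06238
EOQ* = 881.53 * 1.06238 = 936.5 units

936.5 units
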